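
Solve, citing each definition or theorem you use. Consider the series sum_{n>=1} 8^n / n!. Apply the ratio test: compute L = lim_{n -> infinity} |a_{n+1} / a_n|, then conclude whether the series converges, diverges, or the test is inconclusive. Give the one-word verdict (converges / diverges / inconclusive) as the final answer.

Let a_n denote the general term. Form the ratio a_{n+1}/a_n and simplify:
a_{n+1}/a_n = 8/(n + 1)
Take the limit as n -> infinity: L = 0.
Since L = 0 < 1, the ratio test implies the series converges.

converges


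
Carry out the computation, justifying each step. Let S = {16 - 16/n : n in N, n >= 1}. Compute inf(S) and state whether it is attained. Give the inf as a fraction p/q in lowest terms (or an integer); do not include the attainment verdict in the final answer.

Analysis:
- Values: 0, 8, 32/3, 12, ... strictly increasing.
- Minimum is 0 (n=1); inf = 0 (attained).
- 16 - 16/n -> 16 from below; sup = 16, not attained.
Conclusion: inf(S) = 0, attained in S.

0


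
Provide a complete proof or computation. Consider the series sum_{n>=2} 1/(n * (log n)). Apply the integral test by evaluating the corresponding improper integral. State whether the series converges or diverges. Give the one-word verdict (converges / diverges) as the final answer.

Let f(x) = 1/(x*log(x)). Then f is positive, continuous, and decreasing on [2, infinity), so the integral test applies.
Compute the improper integral int_{2}^infinity f(x) dx:
  antiderivative F(x) = log(log(x)).
  F(x) = log(log(x)) -> infinity as x -> infinity. The integral diverges, so by the integral test, the series diverges.

diverges


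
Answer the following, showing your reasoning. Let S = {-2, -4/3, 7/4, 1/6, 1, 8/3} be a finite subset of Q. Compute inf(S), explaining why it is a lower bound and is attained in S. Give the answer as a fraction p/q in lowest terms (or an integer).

S is finite, so inf(S) = min(S).
Sorted increasing:
-2, -4/3, 1/6, 1, 7/4, 8/3
The extremum is -2.
For every x in S, x >= -2. And -2 is in S, so it is attained.
Therefore inf(S) = -2.

-2


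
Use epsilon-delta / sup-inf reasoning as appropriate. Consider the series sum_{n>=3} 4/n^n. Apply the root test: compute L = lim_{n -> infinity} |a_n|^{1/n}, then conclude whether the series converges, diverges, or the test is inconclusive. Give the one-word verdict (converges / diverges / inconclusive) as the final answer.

Let a_n denote the general term. Form |a_n|^(1/n) and simplify:
|a_n|^(1/n) = 2^(2/n)/n
Take the limit as n -> infinity: L = 0.
Since L = 0 < 1, the root test implies convergence.

converges


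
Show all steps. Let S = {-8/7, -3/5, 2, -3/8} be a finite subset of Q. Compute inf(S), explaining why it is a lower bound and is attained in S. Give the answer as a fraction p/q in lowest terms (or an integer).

S is finite, so inf(S) = min(S).
Sorted increasing:
-8/7, -3/5, -3/8, 2
The extremum is -8/7.
For every x in S, x >= -8/7. And -8/7 is in S, so it is attained.
Therefore inf(S) = -8/7.

-8/7


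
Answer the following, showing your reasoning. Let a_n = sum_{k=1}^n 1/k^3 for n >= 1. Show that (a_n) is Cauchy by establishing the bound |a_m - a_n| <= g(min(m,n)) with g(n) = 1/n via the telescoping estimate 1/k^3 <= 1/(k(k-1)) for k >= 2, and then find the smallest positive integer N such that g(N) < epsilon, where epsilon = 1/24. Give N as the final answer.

For m > n >= 1: |a_m - a_n| = sum_{k=n+1}^m 1/k^3.
Use 1/k^3 <= 1/(k(k-1)) = 1/(k-1) - 1/k for k >= 2 (which holds since k^3 >= k^2 >= k(k-1) for k >= 2):
sum_{k=n+1}^m 1/k^3 <= sum_{k=n+1}^m (1/(k-1) - 1/k) = 1/n - 1/m <= 1/n.
By symmetry the same bound holds with n,m swapped, so |a_m - a_n| <= 1/min(m,n) = g(min(m,n)). Since g(n) -> 0, (a_n) is Cauchy.
Now solve g(N) < 1/24: 1/N < 1/24 <=> N > 1/(1/24) = 24.
The smallest integer strictly greater than 24 is N = 25.
Check: g(25) = 1/25 < 1/24; g(24) = 1/24 >= 1/24. So N = 25.

25


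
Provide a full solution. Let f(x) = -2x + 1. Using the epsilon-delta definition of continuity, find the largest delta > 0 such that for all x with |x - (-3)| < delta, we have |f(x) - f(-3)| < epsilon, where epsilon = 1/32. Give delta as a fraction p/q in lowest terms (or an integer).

We compute f(-3) = -2*(-3) + 1 = 7.
|f(x) - f(-3)| = |-2x + 1 - (7)| = |-2(x - (-3))| = 2|x - (-3)|.
We need 2|x - (-3)| < 1/32, i.e. |x - (-3)| < 1/32 / 2 = 1/64.
So any delta <= 1/64 works. Conversely, if delta > 1/64, then x = -3 + 1/64 satisfies |x - (-3)| = 1/64 < delta but |f(x) - f(-3)| = 2 * 1/64 = 1/32, which is not < 1/32; so no larger delta works.
Hence the largest such delta is 1/64.

1/64


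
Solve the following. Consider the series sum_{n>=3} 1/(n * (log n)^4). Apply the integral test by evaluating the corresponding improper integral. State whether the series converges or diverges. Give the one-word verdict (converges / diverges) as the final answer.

Let f(x) = 1/(x*log(x)^4). Then f is positive, continuous, and decreasing on [3, infinity), so the integral test applies.
Compute the improper integral int_{3}^infinity f(x) dx:
  antiderivative F(x) = -1/(3*log(x)^3).
  F(x) -> 0 as x -> infinity.  int = 0 - F(3) = 1/(3*log(3)^3) < infinity. By the integral test, the series converges.

converges


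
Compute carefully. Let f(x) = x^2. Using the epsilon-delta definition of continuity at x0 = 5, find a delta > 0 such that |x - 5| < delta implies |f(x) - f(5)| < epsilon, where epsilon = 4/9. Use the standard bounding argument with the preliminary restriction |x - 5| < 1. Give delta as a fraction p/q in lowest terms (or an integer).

Factor: |x^2 - (5)^2| = |x - 5| * |x + 5|.
Impose |x - 5| < 1 first. Then |x + 5| = |(x - 5) + 2*(5)| <= |x - 5| + 2*|5| < 1 + 10 = 11.
So |x^2 - (5)^2| < delta * 11.
We need delta * 11 <= 4/9, i.e. delta <= 4/9/11 = 4/99.
Since 4/99 < 1, this is tighter than 1; take delta = 4/99.
So delta = 4/99 works.

4/99


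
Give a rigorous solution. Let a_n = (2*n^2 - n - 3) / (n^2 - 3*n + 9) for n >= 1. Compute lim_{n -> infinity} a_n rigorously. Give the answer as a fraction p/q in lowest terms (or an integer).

Divide numerator and denominator by n^2, the highest power:
numerator / n^2 = 2 - 1/n - 3/n^2
denominator / n^2 = 1 - 3/n + 9/n^2
As n -> infinity, all terms of the form c/n^k (k >= 1) tend to 0.
So numerator / n^2 -> 2 and denominator / n^2 -> 1.
Therefore lim a_n = 2.

2


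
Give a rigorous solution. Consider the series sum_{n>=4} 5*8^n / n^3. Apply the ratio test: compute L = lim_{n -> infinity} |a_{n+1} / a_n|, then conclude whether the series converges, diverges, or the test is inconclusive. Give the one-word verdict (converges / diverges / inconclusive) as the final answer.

Let a_n denote the general term. Form the ratio a_{n+1}/a_n and simplify:
a_{n+1}/a_n = 8*n^3/(n + 1)^3
Take the limit as n -> infinity: L = 8.
Since L = 8 > 1 (or L = infinity), the ratio test implies the series diverges.

diverges


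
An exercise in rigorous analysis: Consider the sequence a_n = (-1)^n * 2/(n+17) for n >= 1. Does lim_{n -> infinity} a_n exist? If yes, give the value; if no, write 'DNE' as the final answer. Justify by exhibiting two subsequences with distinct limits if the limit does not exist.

Examine the behaviour of a_n along subsequences.
Even-n subsequence a_{2k} = 2/(2k+17) -> 0. Odd-n subsequence a_{2k+1} = -2/(2k+18) -> 0. Both tend to 0, which suggests the limit is 0; verify directly.
|a_n - 0| = 2/(n+17) < 2/n for every n >= 1.
Given epsilon > 0, choose a positive integer N > 2/epsilon. Then for all n >= N, |a_n| < 2/n <= 2/N < epsilon.
So by the definition of the limit, lim a_n exists and equals 0.

0


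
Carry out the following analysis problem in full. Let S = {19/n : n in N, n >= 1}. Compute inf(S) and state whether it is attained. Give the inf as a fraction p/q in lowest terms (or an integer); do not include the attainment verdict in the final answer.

Analysis:
- Values: 19, 19/2, 19/3, 19/4, ... strictly decreasing.
- The maximum is 19 (n=1); sup = 19 (attained).
- The set is bounded below by 0; 19/n -> 0 so 0 is the greatest lower bound.
- 0 is not in the set, so inf = 0 is not attained.
Conclusion: inf(S) = 0, not attained in S.

0


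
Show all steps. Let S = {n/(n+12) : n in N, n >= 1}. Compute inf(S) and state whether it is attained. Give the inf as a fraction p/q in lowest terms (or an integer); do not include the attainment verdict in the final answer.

Analysis:
- Values: 1/13, 1/7, 1/5, 1/4, ... strictly increasing.
- Minimum is 1/13 (n=1); inf = 1/13 (attained).
- n/(n+12) = 1 - 12/(n+12) -> 1 from below as n -> infinity, and never equals 1.
- So sup = 1 (not attained).
Conclusion: inf(S) = 1/13, attained in S.

1/13


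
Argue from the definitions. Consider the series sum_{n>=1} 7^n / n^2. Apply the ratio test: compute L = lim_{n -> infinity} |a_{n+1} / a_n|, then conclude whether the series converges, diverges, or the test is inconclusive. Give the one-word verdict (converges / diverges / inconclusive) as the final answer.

Let a_n denote the general term. Form the ratio a_{n+1}/a_n and simplify:
a_{n+1}/a_n = 7*n^2/(n + 1)^2
Take the limit as n -> infinity: L = 7.
Since L = 7 > 1 (or L = infinity), the ratio test implies the series diverges.

diverges


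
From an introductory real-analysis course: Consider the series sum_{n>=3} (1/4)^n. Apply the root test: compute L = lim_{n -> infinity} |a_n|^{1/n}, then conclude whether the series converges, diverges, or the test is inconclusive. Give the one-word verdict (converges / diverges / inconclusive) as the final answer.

Let a_n denote the general term. Form |a_n|^(1/n) and simplify:
|a_n|^(1/n) = 1/4
Take the limit as n -> infinity: L = 1/4.
Since L = 1/4 < 1, the root test implies convergence.

converges


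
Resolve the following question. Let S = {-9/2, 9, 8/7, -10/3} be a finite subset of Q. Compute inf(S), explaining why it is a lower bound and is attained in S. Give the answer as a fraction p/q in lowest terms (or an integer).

S is finite, so inf(S) = min(S).
Sorted increasing:
-9/2, -10/3, 8/7, 9
The extremum is -9/2.
For every x in S, x >= -9/2. And -9/2 is in S, so it is attained.
Therefore inf(S) = -9/2.

-9/2


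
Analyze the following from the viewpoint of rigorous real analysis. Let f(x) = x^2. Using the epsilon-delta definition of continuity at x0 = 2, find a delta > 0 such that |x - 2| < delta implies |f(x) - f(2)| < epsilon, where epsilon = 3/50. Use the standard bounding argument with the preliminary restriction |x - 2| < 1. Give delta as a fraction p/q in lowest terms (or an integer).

Factor: |x^2 - (2)^2| = |x - 2| * |x + 2|.
Impose |x - 2| < 1 first. Then |x + 2| = |(x - 2) + 2*(2)| <= |x - 2| + 2*|2| < 1 + 4 = 5.
So |x^2 - (2)^2| < delta * 5.
We need delta * 5 <= 3/50, i.e. delta <= 3/50/5 = 3/250.
Since 3/250 < 1, this is tighter than 1; take delta = 3/250.
So delta = 3/250 works.

3/250


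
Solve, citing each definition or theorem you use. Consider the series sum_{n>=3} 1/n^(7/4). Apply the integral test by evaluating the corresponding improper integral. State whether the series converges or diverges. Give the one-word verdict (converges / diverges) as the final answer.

Let f(x) = x^(-7/4). Then f is positive, continuous, and decreasing on [3, infinity), so the integral test applies.
Compute the improper integral int_{3}^infinity f(x) dx:
  antiderivative F(x) = -4/(3*x^(3/4)).
  As x -> infinity, F(x) -> 0 (since p = 7/4 > 1).
  So int = F(infinity) - F(3) = 0 - (-4*3^(1/4)/9) = 4*3^(1/4)/9.
  Finite, so by the integral test, the series converges.

converges


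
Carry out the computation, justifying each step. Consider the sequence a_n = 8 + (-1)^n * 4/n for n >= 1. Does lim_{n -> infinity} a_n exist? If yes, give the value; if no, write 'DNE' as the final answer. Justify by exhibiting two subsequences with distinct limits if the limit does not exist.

Examine the behaviour of a_n along subsequences.
Even-n subsequence a_{2k} = 8 + 4/(2k) -> 8. Odd-n subsequence a_{2k+1} = 8 - 4/(2k+1) -> 8. Both tend to 8, which suggests the limit is 8; verify directly.
|a_n - 8| = |(-1)^n * 4/n| = 4/n for every n >= 1.
Given epsilon > 0, choose a positive integer N > 4/epsilon. Then for all n >= N, |a_n - 8| = 4/n <= 4/N < epsilon.
So by the definition of the limit, lim a_n exists and equals 8.

8


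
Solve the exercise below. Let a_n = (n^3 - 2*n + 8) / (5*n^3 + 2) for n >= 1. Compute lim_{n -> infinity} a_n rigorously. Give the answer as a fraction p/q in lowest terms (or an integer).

Divide numerator and denominator by n^3, the highest power:
numerator / n^3 = 1 - 2/n^2 + 8/n^3
denominator / n^3 = 5 + 2/n^3
As n -> infinity, all terms of the form c/n^k (k >= 1) tend to 0.
So numerator / n^3 -> 1 and denominator / n^3 -> 5.
Therefore lim a_n = 1/5.

1/5


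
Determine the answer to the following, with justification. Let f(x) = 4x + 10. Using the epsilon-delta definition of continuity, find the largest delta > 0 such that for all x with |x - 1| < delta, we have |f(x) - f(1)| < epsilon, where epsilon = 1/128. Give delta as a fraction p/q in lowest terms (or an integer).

We compute f(1) = 4*(1) + 10 = 14.
|f(x) - f(1)| = |4x + 10 - (14)| = |4(x - 1)| = 4|x - 1|.
We need 4|x - 1| < 1/128, i.e. |x - 1| < 1/128 / 4 = 1/512.
So any delta <= 1/512 works. Conversely, if delta > 1/512, then x = 1 + 1/512 satisfies |x - 1| = 1/512 < delta but |f(x) - f(1)| = 4 * 1/512 = 1/128, which is not < 1/128; so no larger delta works.
Hence the largest such delta is 1/512.

1/512


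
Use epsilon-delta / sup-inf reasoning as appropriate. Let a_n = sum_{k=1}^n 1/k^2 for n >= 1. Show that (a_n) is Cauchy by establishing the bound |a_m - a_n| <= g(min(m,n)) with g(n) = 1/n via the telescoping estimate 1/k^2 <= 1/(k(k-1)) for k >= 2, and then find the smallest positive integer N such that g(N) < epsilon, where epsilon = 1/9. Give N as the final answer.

For m > n >= 1: |a_m - a_n| = sum_{k=n+1}^m 1/k^2.
Use 1/k^2 <= 1/(k(k-1)) = 1/(k-1) - 1/k for k >= 2:
sum_{k=n+1}^m 1/k^2 <= sum_{k=n+1}^m (1/(k-1) - 1/k) = 1/n - 1/m <= 1/n.
By symmetry the same bound holds with n,m swapped, so |a_m - a_n| <= 1/min(m,n) = g(min(m,n)). Since g(n) -> 0, (a_n) is Cauchy.
Now solve g(N) < 1/9: 1/N < 1/9 <=> N > 1/(1/9) = 9.
The smallest integer strictly greater than 9 is N = 10.
Check: g(10) = 1/10 < 1/9; g(9) = 1/9 >= 1/9. So N = 10.

10


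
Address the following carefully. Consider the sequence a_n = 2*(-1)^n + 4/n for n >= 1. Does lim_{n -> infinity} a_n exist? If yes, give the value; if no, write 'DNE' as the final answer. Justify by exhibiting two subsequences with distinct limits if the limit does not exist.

Examine the behaviour of a_n along subsequences.
a_{2k} = 2 + 4/(2k) -> 2. a_{2k+1} = -2 + 4/(2k+1) -> -2.
Since these two subsequential limits are 2 and -2, distinct, the full sequence cannot converge (a convergent sequence has all subsequences tending to the same limit). So lim a_n does not exist.

DNE


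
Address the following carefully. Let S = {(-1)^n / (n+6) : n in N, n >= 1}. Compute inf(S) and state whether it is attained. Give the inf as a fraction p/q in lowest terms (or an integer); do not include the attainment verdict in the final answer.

Analysis:
- Values: -1/7, 1/8, -1/9, 1/10, -1/11, ...
- Positive terms (even n): 1/(2+6), 1/(4+6), ... decreasing -> max = 1/8 (n=2).
- Negative terms (odd n): -1/(1+6), -1/(3+6), ... increasing -> min = -1/7 (n=1).
- So sup = 1/8 (attained at n=2); inf = -1/7 (attained at n=1).
Conclusion: inf(S) = -1/7, attained in S.

-1/7


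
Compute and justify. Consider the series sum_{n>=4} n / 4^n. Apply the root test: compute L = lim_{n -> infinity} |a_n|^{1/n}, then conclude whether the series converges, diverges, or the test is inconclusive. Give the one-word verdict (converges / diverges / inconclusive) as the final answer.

Let a_n denote the general term. Form |a_n|^(1/n) and simplify:
|a_n|^(1/n) = n^(1/n)/4
Take the limit as n -> infinity: L = 1/4.
Since L = 1/4 < 1, the root test implies convergence.

converges


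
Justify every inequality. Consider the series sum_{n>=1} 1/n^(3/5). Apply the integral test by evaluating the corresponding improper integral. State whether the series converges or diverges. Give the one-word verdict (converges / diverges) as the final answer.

Let f(x) = x^(-3/5). Then f is positive, continuous, and decreasing on [1, infinity), so the integral test applies.
Compute the improper integral int_{1}^infinity f(x) dx:
  antiderivative F(x) = 5*x^(2/5)/2.
  As x -> infinity, F(x) -> infinity (since p = 3/5 < 1).
  So the integral diverges. By the integral test, the series diverges.

diverges


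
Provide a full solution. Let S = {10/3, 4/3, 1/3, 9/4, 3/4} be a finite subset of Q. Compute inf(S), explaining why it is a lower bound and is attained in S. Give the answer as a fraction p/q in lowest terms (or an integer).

S is finite, so inf(S) = min(S).
Sorted increasing:
1/3, 3/4, 4/3, 9/4, 10/3
The extremum is 1/3.
For every x in S, x >= 1/3. And 1/3 is in S, so it is attained.
Therefore inf(S) = 1/3.

1/3


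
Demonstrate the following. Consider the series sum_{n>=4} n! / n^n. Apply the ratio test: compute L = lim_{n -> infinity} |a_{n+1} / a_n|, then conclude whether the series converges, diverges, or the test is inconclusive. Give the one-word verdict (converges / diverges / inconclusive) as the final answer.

Let a_n denote the general term. Form the ratio a_{n+1}/a_n and simplify:
a_{n+1}/a_n = (n/(n + 1))^n
Take the limit as n -> infinity: L = exp(-1).
Since L = exp(-1) < 1, the ratio test implies the series converges.

converges


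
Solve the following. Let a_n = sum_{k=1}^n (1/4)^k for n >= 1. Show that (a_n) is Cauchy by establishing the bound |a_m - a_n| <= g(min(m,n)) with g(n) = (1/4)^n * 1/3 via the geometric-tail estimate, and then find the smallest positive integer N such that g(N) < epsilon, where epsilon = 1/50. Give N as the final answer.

For m > n >= 1: |a_m - a_n| = sum_{k=n+1}^m (1/4)^k < sum_{k=n+1}^infinity (1/4)^k = (1/4)^(n+1) / (1 - 1/4) = (1/4)^n * (1/4) * (4/3) = (1/4)^n * 1/3.
So g(n) = (1/4)^n / 3. Since g(n) -> 0, (a_n) is Cauchy.
Now solve g(N) < 1/50: (1/4)^N / 3 < 1/50 <=> 4^N > 1 / (3 * 1/50) = 50/3.
Check powers of 4: 4^2 = 16 <= 50/3, 4^3 = 64 > 50/3.
So the smallest such N is 3. Check: g(3) = 1/(3 * 64) = 1/192 < 1/50.

3


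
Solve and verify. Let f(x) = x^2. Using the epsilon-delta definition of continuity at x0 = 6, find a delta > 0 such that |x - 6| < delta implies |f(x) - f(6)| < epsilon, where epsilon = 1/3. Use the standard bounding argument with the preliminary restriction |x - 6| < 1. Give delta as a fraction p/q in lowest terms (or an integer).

Factor: |x^2 - (6)^2| = |x - 6| * |x + 6|.
Impose |x - 6| < 1 first. Then |x + 6| = |(x - 6) + 2*(6)| <= |x - 6| + 2*|6| < 1 + 12 = 13.
So |x^2 - (6)^2| < delta * 13.
We need delta * 13 <= 1/3, i.e. delta <= 1/3/13 = 1/39.
Since 1/39 < 1, this is tighter than 1; take delta = 1/39.
So delta = 1/39 works.

1/39


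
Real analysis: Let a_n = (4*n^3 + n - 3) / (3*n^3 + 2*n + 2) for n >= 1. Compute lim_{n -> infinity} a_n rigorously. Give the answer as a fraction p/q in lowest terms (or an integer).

Divide numerator and denominator by n^3, the highest power:
numerator / n^3 = 4 + n^(-2) - 3/n^3
denominator / n^3 = 3 + 2/n^2 + 2/n^3
As n -> infinity, all terms of the form c/n^k (k >= 1) tend to 0.
So numerator / n^3 -> 4 and denominator / n^3 -> 3.
Therefore lim a_n = 4/3.

4/3


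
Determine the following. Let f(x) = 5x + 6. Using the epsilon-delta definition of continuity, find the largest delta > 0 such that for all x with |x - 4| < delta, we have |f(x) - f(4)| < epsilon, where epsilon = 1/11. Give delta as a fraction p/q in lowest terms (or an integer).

We compute f(4) = 5*(4) + 6 = 26.
|f(x) - f(4)| = |5x + 6 - (26)| = |5(x - 4)| = 5|x - 4|.
We need 5|x - 4| < 1/11, i.e. |x - 4| < 1/11 / 5 = 1/55.
So any delta <= 1/55 works. Conversely, if delta > 1/55, then x = 4 + 1/55 satisfies |x - 4| = 1/55 < delta but |f(x) - f(4)| = 5 * 1/55 = 1/11, which is not < 1/11; so no larger delta works.
Hence the largest such delta is 1/55.

1/55


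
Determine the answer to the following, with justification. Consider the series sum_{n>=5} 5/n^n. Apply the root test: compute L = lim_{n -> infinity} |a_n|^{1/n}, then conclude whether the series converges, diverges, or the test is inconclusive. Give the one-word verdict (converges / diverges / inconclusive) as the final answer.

Let a_n denote the general term. Form |a_n|^(1/n) and simplify:
|a_n|^(1/n) = 5^(1/n)/n
Take the limit as n -> infinity: L = 0.
Since L = 0 < 1, the root test implies convergence.

converges


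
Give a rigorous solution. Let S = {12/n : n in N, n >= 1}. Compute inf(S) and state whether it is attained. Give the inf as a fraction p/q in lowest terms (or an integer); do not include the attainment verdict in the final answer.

Analysis:
- Values: 12, 6, 4, 3, ... strictly decreasing.
- The maximum is 12 (n=1); sup = 12 (attained).
- The set is bounded below by 0; 12/n -> 0 so 0 is the greatest lower bound.
- 0 is not in the set, so inf = 0 is not attained.
Conclusion: inf(S) = 0, not attained in S.

0


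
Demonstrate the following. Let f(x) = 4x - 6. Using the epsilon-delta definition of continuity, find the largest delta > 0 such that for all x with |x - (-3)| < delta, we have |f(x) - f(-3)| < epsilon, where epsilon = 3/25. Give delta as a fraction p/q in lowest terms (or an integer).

We compute f(-3) = 4*(-3) - 6 = -18.
|f(x) - f(-3)| = |4x - 6 - (-18)| = |4(x - (-3))| = 4|x - (-3)|.
We need 4|x - (-3)| < 3/25, i.e. |x - (-3)| < 3/25 / 4 = 3/100.
So any delta <= 3/100 works. Conversely, if delta > 3/100, then x = -3 + 3/100 satisfies |x - (-3)| = 3/100 < delta but |f(x) - f(-3)| = 4 * 3/100 = 3/25, which is not < 3/25; so no larger delta works.
Hence the largest such delta is 3/100.

3/100


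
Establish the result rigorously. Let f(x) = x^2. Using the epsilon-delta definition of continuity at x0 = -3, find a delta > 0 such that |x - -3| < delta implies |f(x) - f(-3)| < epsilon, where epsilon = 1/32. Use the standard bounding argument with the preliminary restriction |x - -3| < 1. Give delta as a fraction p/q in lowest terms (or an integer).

Factor: |x^2 - (-3)^2| = |x - -3| * |x + -3|.
Impose |x - -3| < 1 first. Then |x + -3| = |(x - -3) + 2*(-3)| <= |x - -3| + 2*|-3| < 1 + 6 = 7.
So |x^2 - (-3)^2| < delta * 7.
We need delta * 7 <= 1/32, i.e. delta <= 1/32/7 = 1/224.
Since 1/224 < 1, this is tighter than 1; take delta = 1/224.
So delta = 1/224 works.

1/224


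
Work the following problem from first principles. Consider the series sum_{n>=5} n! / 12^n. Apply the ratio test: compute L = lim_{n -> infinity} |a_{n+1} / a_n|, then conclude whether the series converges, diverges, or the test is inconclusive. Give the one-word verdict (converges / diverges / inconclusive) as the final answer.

Let a_n denote the general term. Form the ratio a_{n+1}/a_n and simplify:
a_{n+1}/a_n = n/12 + 1/12
Take the limit as n -> infinity: L = infinity.
Since L = infinity > 1 (or L = infinity), the ratio test implies the series diverges.

diverges


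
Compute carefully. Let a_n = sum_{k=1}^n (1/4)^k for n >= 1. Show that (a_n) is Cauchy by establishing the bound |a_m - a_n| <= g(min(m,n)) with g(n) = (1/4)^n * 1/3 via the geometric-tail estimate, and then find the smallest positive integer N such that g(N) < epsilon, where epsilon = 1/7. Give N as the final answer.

For m > n >= 1: |a_m - a_n| = sum_{k=n+1}^m (1/4)^k < sum_{k=n+1}^infinity (1/4)^k = (1/4)^(n+1) / (1 - 1/4) = (1/4)^n * (1/4) * (4/3) = (1/4)^n * 1/3.
So g(n) = (1/4)^n / 3. Since g(n) -> 0, (a_n) is Cauchy.
Now solve g(N) < 1/7: (1/4)^N / 3 < 1/7 <=> 4^N > 1 / (3 * 1/7) = 7/3.
Check powers of 4: 4^0 = 1 <= 7/3, 4^1 = 4 > 7/3.
So the smallest such N is 1. Check: g(1) = 1/(3 * 4) = 1/12 < 1/7.

1


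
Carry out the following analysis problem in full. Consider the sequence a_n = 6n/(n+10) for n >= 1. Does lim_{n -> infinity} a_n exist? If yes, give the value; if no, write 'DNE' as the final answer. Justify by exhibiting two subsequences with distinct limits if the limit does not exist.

Examine the behaviour of a_n along subsequences.
Even-n subsequence a_{2k} = 6(2k)/(2k+10) -> 6. Odd-n subsequence a_{2k+1} = 6(2k+1)/(2k+11) -> 6. Both tend to 6, which suggests the limit is 6; verify directly.
|a_n - 6| = |6n - 6(n+10)| / (n+10) = 60/(n+10) < 60/n for every n >= 1.
Given epsilon > 0, choose a positive integer N > 60/epsilon. Then for all n >= N, |a_n - 6| < 60/n <= 60/N < epsilon.
So by the definition of the limit, lim a_n exists and equals 6.

6


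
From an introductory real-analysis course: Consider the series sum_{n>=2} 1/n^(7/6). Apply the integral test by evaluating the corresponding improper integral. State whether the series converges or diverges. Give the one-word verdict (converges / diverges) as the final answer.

Let f(x) = x^(-7/6). Then f is positive, continuous, and decreasing on [2, infinity), so the integral test applies.
Compute the improper integral int_{2}^infinity f(x) dx:
  antiderivative F(x) = -6/x^(1/6).
  As x -> infinity, F(x) -> 0 (since p = 7/6 > 1).
  So int = F(infinity) - F(2) = 0 - (-3*2^(5/6)) = 3*2^(5/6).
  Finite, so by the integral test, the series converges.

converges


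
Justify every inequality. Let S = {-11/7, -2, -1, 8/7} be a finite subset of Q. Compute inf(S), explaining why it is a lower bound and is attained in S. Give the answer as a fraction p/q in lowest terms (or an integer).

S is finite, so inf(S) = min(S).
Sorted increasing:
-2, -11/7, -1, 8/7
The extremum is -2.
For every x in S, x >= -2. And -2 is in S, so it is attained.
Therefore inf(S) = -2.

-2


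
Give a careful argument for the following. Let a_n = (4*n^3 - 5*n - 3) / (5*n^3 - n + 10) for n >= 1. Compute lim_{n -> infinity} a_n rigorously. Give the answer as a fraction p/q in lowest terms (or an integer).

Divide numerator and denominator by n^3, the highest power:
numerator / n^3 = 4 - 5/n^2 - 3/n^3
denominator / n^3 = 5 - 1/n^2 + 10/n^3
As n -> infinity, all terms of the form c/n^k (k >= 1) tend to 0.
So numerator / n^3 -> 4 and denominator / n^3 -> 5.
Therefore lim a_n = 4/5.

4/5


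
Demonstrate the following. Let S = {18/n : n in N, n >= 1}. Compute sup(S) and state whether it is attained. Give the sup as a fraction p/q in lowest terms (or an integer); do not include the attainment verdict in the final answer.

Analysis:
- Values: 18, 9, 6, 9/2, ... strictly decreasing.
- The maximum is 18 (n=1); sup = 18 (attained).
- The set is bounded below by 0; 18/n -> 0 so 0 is the greatest lower bound.
- 0 is not in the set, so inf = 0 is not attained.
Conclusion: sup(S) = 18, attained in S.

18


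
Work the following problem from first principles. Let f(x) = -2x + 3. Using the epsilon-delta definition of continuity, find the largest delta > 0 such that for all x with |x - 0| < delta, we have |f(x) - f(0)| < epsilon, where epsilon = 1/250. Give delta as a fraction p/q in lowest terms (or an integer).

We compute f(0) = -2*(0) + 3 = 3.
|f(x) - f(0)| = |-2x + 3 - (3)| = |-2(x - 0)| = 2|x - 0|.
We need 2|x - 0| < 1/250, i.e. |x - 0| < 1/250 / 2 = 1/500.
So any delta <= 1/500 works. Conversely, if delta > 1/500, then x = 0 + 1/500 satisfies |x - 0| = 1/500 < delta but |f(x) - f(0)| = 2 * 1/500 = 1/250, which is not < 1/250; so no larger delta works.
Hence the largest such delta is 1/500.

1/500


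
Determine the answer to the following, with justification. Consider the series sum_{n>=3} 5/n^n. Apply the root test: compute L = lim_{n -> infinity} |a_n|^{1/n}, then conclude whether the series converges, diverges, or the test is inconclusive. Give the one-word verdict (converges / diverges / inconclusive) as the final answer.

Let a_n denote the general term. Form |a_n|^(1/n) and simplify:
|a_n|^(1/n) = 5^(1/n)/n
Take the limit as n -> infinity: L = 0.
Since L = 0 < 1, the root test implies convergence.

converges


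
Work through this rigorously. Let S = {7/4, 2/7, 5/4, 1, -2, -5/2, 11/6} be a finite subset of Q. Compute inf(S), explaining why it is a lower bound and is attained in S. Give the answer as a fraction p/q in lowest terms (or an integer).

S is finite, so inf(S) = min(S).
Sorted increasing:
-5/2, -2, 2/7, 1, 5/4, 7/4, 11/6
The extremum is -5/2.
For every x in S, x >= -5/2. And -5/2 is in S, so it is attained.
Therefore inf(S) = -5/2.

-5/2


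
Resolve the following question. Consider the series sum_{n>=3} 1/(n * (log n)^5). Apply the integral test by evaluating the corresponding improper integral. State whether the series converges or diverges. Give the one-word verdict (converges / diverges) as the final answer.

Let f(x) = 1/(x*log(x)^5). Then f is positive, continuous, and decreasing on [3, infinity), so the integral test applies.
Compute the improper integral int_{3}^infinity f(x) dx:
  antiderivative F(x) = -1/(4*log(x)^4).
  F(x) -> 0 as x -> infinity.  int = 0 - F(3) = 1/(4*log(3)^4) < infinity. By the integral test, the series converges.

converges


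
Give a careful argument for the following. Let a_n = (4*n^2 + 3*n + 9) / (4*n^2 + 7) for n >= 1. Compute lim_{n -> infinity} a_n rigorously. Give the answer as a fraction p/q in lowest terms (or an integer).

Divide numerator and denominator by n^2, the highest power:
numerator / n^2 = 4 + 3/n + 9/n^2
denominator / n^2 = 4 + 7/n^2
As n -> infinity, all terms of the form c/n^k (k >= 1) tend to 0.
So numerator / n^2 -> 4 and denominator / n^2 -> 4.
Therefore lim a_n = 1.

1


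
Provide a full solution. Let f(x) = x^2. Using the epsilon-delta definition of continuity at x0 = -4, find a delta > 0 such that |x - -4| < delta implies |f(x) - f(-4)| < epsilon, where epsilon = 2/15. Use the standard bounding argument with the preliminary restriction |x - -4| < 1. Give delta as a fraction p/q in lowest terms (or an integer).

Factor: |x^2 - (-4)^2| = |x - -4| * |x + -4|.
Impose |x - -4| < 1 first. Then |x + -4| = |(x - -4) + 2*(-4)| <= |x - -4| + 2*|-4| < 1 + 8 = 9.
So |x^2 - (-4)^2| < delta * 9.
We need delta * 9 <= 2/15, i.e. delta <= 2/15/9 = 2/135.
Since 2/135 < 1, this is tighter than 1; take delta = 2/135.
So delta = 2/135 works.

2/135


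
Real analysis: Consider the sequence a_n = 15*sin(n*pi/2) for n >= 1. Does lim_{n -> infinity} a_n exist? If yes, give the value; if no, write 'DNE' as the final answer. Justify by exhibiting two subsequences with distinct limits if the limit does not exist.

Examine the behaviour of a_n along subsequences.
a_{4k+1} = 15*sin(pi/2 + 2k*pi) = 15 -> 15. a_{4k+3} = 15*sin(3pi/2 + 2k*pi) = -15 -> -15.
Since these two subsequential limits are 15 and -15, distinct, the full sequence cannot converge (a convergent sequence has all subsequences tending to the same limit). So lim a_n does not exist.

DNE


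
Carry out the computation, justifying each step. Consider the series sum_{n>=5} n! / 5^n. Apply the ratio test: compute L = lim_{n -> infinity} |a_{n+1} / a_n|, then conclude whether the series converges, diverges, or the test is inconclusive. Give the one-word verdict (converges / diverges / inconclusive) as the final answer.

Let a_n denote the general term. Form the ratio a_{n+1}/a_n and simplify:
a_{n+1}/a_n = n/5 + 1/5
Take the limit as n -> infinity: L = infinity.
Since L = infinity > 1 (or L = infinity), the ratio test implies the series diverges.

diverges


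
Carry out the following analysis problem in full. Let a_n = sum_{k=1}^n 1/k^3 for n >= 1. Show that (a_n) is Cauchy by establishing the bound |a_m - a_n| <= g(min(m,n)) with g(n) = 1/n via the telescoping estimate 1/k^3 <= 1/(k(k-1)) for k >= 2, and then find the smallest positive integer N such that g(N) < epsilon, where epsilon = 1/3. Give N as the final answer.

For m > n >= 1: |a_m - a_n| = sum_{k=n+1}^m 1/k^3.
Use 1/k^3 <= 1/(k(k-1)) = 1/(k-1) - 1/k for k >= 2 (which holds since k^3 >= k^2 >= k(k-1) for k >= 2):
sum_{k=n+1}^m 1/k^3 <= sum_{k=n+1}^m (1/(k-1) - 1/k) = 1/n - 1/m <= 1/n.
By symmetry the same bound holds with n,m swapped, so |a_m - a_n| <= 1/min(m,n) = g(min(m,n)). Since g(n) -> 0, (a_n) is Cauchy.
Now solve g(N) < 1/3: 1/N < 1/3 <=> N > 1/(1/3) = 3.
The smallest integer strictly greater than 3 is N = 4.
Check: g(4) = 1/4 < 1/3; g(3) = 1/3 >= 1/3. So N = 4.

4


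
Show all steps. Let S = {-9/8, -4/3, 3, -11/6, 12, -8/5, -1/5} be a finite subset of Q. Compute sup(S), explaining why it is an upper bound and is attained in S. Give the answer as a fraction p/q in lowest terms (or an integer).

S is finite, so sup(S) = max(S).
Sorted decreasing:
12, 3, -1/5, -9/8, -4/3, -8/5, -11/6
The extremum is 12.
For every x in S, x <= 12. And 12 is in S, so it is attained.
Therefore sup(S) = 12.

12


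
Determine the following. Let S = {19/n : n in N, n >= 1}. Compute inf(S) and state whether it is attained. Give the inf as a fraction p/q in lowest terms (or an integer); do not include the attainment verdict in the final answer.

Analysis:
- Values: 19, 19/2, 19/3, 19/4, ... strictly decreasing.
- The maximum is 19 (n=1); sup = 19 (attained).
- The set is bounded below by 0; 19/n -> 0 so 0 is the greatest lower bound.
- 0 is not in the set, so inf = 0 is not attained.
Conclusion: inf(S) = 0, not attained in S.

0


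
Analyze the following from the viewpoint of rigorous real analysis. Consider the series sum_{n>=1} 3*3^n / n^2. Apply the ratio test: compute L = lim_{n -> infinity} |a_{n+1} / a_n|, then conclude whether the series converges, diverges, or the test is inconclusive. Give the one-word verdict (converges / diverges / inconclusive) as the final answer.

Let a_n denote the general term. Form the ratio a_{n+1}/a_n and simplify:
a_{n+1}/a_n = 3*n^2/(n + 1)^2
Take the limit as n -> infinity: L = 3.
Since L = 3 > 1 (or L = infinity), the ratio test implies the series diverges.

diverges


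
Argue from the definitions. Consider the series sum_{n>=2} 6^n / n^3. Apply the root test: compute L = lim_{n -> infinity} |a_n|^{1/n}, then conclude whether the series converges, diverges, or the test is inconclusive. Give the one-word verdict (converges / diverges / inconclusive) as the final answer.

Let a_n denote the general term. Form |a_n|^(1/n) and simplify:
|a_n|^(1/n) = 6/n^(3/n)
Take the limit as n -> infinity: L = 6.
Since L = 6 > 1, the root test implies divergence.

diverges


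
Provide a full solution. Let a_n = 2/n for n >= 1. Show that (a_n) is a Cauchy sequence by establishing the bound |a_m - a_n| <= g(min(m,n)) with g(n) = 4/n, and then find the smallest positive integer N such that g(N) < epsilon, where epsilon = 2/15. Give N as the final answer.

For any m, n >= 1, by the triangle inequality:
|a_m - a_n| = |2/m - 2/n| <= 2*1/m + 2*1/n <= 4/min(m,n).
So g(n) = 4/n bounds the Cauchy difference. Since g(n) -> 0, (a_n) is Cauchy.
Now solve g(N) < 2/15: 4/N < 2/15 <=> N > 4 / (2/15) = 30.
The smallest integer strictly greater than 30 is N = 31.
Check: g(31) = 4/31 = 4/31 < 2/15; g(30) = 2/15 >= 2/15. So N = 31.

31


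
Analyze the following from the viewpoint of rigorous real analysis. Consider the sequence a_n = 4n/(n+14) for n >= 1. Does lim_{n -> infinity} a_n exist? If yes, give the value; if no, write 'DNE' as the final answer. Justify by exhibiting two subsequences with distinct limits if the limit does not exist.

Examine the behaviour of a_n along subsequences.
Even-n subsequence a_{2k} = 4(2k)/(2k+14) -> 4. Odd-n subsequence a_{2k+1} = 4(2k+1)/(2k+15) -> 4. Both tend to 4, which suggests the limit is 4; verify directly.
|a_n - 4| = |4n - 4(n+14)| / (n+14) = 56/(n+14) < 56/n for every n >= 1.
Given epsilon > 0, choose a positive integer N > 56/epsilon. Then for all n >= N, |a_n - 4| < 56/n <= 56/N < epsilon.
So by the definition of the limit, lim a_n exists and equals 4.

4


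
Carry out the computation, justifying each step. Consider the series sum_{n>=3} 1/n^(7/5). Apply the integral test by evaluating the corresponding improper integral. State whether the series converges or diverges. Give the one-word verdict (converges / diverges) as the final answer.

Let f(x) = x^(-7/5). Then f is positive, continuous, and decreasing on [3, infinity), so the integral test applies.
Compute the improper integral int_{3}^infinity f(x) dx:
  antiderivative F(x) = -5/(2*x^(2/5)).
  As x -> infinity, F(x) -> 0 (since p = 7/5 > 1).
  So int = F(infinity) - F(3) = 0 - (-5*3^(3/5)/6) = 5*3^(3/5)/6.
  Finite, so by the integral test, the series converges.

converges


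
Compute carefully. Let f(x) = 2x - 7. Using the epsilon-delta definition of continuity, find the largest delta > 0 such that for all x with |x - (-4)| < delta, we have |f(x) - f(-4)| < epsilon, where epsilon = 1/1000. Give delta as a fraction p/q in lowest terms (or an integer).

We compute f(-4) = 2*(-4) - 7 = -15.
|f(x) - f(-4)| = |2x - 7 - (-15)| = |2(x - (-4))| = 2|x - (-4)|.
We need 2|x - (-4)| < 1/1000, i.e. |x - (-4)| < 1/1000 / 2 = 1/2000.
So any delta <= 1/2000 works. Conversely, if delta > 1/2000, then x = -4 + 1/2000 satisfies |x - (-4)| = 1/2000 < delta but |f(x) - f(-4)| = 2 * 1/2000 = 1/1000, which is not < 1/1000; so no larger delta works.
Hence the largest such delta is 1/2000.

1/2000


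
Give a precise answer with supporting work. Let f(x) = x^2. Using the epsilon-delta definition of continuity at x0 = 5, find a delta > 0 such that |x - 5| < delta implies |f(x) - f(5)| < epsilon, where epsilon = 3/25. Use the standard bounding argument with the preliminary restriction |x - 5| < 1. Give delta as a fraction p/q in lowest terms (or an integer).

Factor: |x^2 - (5)^2| = |x - 5| * |x + 5|.
Impose |x - 5| < 1 first. Then |x + 5| = |(x - 5) + 2*(5)| <= |x - 5| + 2*|5| < 1 + 10 = 11.
So |x^2 - (5)^2| < delta * 11.
We need delta * 11 <= 3/25, i.e. delta <= 3/25/11 = 3/275.
Since 3/275 < 1, this is tighter than 1; take delta = 3/275.
So delta = 3/275 works.

3/275


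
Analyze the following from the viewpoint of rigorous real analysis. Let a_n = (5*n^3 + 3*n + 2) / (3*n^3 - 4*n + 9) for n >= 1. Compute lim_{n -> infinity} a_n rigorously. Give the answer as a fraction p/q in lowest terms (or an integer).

Divide numerator and denominator by n^3, the highest power:
numerator / n^3 = 5 + 3/n^2 + 2/n^3
denominator / n^3 = 3 - 4/n^2 + 9/n^3
As n -> infinity, all terms of the form c/n^k (k >= 1) tend to 0.
So numerator / n^3 -> 5 and denominator / n^3 -> 3.
Therefore lim a_n = 5/3.

5/3


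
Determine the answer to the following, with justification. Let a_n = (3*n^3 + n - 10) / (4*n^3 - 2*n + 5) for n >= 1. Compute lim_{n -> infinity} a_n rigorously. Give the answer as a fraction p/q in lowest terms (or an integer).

Divide numerator and denominator by n^3, the highest power:
numerator / n^3 = 3 + n^(-2) - 10/n^3
denominator / n^3 = 4 - 2/n^2 + 5/n^3
As n -> infinity, all terms of the form c/n^k (k >= 1) tend to 0.
So numerator / n^3 -> 3 and denominator / n^3 -> 4.
Therefore lim a_n = 3/4.

3/4


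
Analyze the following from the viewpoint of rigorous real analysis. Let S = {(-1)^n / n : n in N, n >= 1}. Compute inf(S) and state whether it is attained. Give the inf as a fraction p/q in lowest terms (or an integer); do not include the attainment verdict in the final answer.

Analysis:
- Values: -1, 1/2, -1/3, 1/4, -1/5, ...
- Positive terms (even n): 1/(2+0), 1/(4+0), ... decreasing -> max = 1/2 (n=2).
- Negative terms (odd n): -1/(1+0), -1/(3+0), ... increasing -> min = -1 (n=1).
- So sup = 1/2 (attained at n=2); inf = -1 (attained at n=1).
Conclusion: inf(S) = -1, attained in S.

-1


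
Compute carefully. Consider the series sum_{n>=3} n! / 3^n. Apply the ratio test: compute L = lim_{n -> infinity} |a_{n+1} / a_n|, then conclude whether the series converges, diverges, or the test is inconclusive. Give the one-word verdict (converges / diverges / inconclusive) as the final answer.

Let a_n denote the general term. Form the ratio a_{n+1}/a_n and simplify:
a_{n+1}/a_n = n/3 + 1/3
Take the limit as n -> infinity: L = infinity.
Since L = infinity > 1 (or L = infinity), the ratio test implies the series diverges.

diverges


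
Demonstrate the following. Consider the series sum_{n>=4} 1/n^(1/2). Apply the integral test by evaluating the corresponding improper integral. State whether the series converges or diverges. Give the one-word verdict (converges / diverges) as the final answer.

Let f(x) = 1/sqrt(x). Then f is positive, continuous, and decreasing on [4, infinity), so the integral test applies.
Compute the improper integral int_{4}^infinity f(x) dx:
  antiderivative F(x) = 2*sqrt(x).
  As x -> infinity, F(x) -> infinity (since p = 1/2 < 1).
  So the integral diverges. By the integral test, the series diverges.

diverges
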